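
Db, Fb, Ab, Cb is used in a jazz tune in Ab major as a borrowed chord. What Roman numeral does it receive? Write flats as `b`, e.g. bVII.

Db is scale degree 4 in Ab major. The diatonic chord on degree 4 would be Db (IV), but Db–Fb–Ab–Cb is the minor-seventh chord from Ab minor. As a borrowed chord it is labeled iv7.

iv7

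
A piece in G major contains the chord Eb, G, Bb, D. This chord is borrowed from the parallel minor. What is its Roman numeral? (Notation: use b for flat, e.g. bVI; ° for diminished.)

bVImaj7

The root Eb is the lowered 6th scale degree — diatonically G major has E there. Eb–G–Bb–D is a major-seventh chord — the form found in G minor, not the diatonic vi (Em). Borrowed into G major it is written bVImaj7.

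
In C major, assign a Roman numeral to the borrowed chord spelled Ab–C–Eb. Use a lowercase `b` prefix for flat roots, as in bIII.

The root Ab is the lowered 6th scale degree — diatonically C major has A there. The diatonic chord on degree 6 would be Am (vi), but Ab–C–Eb is the major chord from C minor. As a borrowed chord it is labeled bVI.

bVI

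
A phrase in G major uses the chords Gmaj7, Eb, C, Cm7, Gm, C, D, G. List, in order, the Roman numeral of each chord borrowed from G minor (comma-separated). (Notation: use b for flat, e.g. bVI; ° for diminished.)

bVI, iv7, i

In G major the diatonic chords are G, Am, Bm, C, D, Em, F#dim. Of the given chords, Gmaj7, C, D and G are diatonic. But Eb (Eb–G–Bb) is foreign: the diatonic vi on degree 6 is Em, whereas Eb comes from G minor. It is labeled bVI. Cm7 (C–Eb–G–Bb) is not: scale degree 4 in G major carries C (IV). In G minor the chord on that degree is Cm7, so here it functions as iv7, borrowed from the parallel minor. Gm (G–Bb–D) is not: scale degree 1 in G major carries G (I). In G minor the chord on that degree is Gm, so here it functions as i, borrowed from the parallel minor.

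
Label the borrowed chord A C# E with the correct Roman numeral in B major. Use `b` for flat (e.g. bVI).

bVII

A is the lowered form of scale degree 7 in B major (the diatonic degree 7 is A#). A–C#–E is a major chord — the form found in B minor, not the diatonic vii° (A#dim). Borrowed into B major it is written bVII.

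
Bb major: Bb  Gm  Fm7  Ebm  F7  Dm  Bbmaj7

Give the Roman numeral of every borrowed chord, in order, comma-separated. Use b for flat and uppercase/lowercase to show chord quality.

v7, iv

The diatonic triads in Bb major are Bb, Cm, Dm, Eb, F, Gm, Adim. Bb, Gm, F7, Dm and Bbmaj7 are all diatonic. Fm7 (F–Ab–C–Eb) is not: scale degree 5 in Bb major carries F (V). In Bb minor the chord on that degree is Fm7, so here it functions as v7, borrowed from the parallel minor. Ebm (Eb–Gb–Bb) doesn't fit — on degree 4 Bb major would have Eb (IV). Ebm is the degree-4 chord of Bb minor, so it is the borrowed iv.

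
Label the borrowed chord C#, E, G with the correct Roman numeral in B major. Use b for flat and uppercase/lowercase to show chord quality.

C# is scale degree 2 in B major. C#–E–G is a diminished chord — the form found in B minor, not the diatonic ii (C#m). Borrowed into B major it is written ii°.

ii°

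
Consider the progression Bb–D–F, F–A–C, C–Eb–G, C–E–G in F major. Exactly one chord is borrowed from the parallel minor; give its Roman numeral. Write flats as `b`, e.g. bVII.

F major has the diatonic set F, Gm, Am, Bb, C, Dm, Edim. Bb–D–F = Bb, F–A–C = F and C–E–G = C are all diatonic. C–Eb–G is not: scale degree 5 in F major carries C (V). In F minor the chord on that degree is Cm, so here it functions as v, borrowed from the parallel minor.

v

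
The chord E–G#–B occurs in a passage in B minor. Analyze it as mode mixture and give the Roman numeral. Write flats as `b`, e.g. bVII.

The root E is the diatonic 4th degree of B minor; the borrowing shows in the chord quality. The diatonic chord on degree 4 would be Em (iv), but E–G#–B is the major chord from B major. As a borrowed chord it is labeled IV.

IV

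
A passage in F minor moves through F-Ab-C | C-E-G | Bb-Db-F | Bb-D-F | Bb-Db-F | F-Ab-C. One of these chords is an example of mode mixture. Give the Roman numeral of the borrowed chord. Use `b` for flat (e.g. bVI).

The diatonic triads in F minor (with V from harmonic minor) are Fm, Gdim, Ab, Bbm, C, Db, Eb. F–Ab–C = Fm, C–E–G = C and Bb–Db–F = Bbm all belong to that set. But Bb–D–F is foreign: the diatonic iv on degree 4 is Bbm, whereas Bb comes from F major. It is labeled IV.

IV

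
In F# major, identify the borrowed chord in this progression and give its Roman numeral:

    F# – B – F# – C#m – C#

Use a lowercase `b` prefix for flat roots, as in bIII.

The diatonic triads in F# major are F#, G#m, A#m, B, C#, D#m, E#dim. Of the given chords, F#, B and C# are diatonic. But C#m (C#–E–G#) is foreign: the diatonic V on degree 5 is C#, whereas C#m comes from F# minor. It is labeled v.

v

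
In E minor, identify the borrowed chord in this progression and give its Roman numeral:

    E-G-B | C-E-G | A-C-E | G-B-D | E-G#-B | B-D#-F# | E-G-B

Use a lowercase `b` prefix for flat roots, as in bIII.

In E minor (with V from harmonic minor) the diatonic chords are Em, F#dim, G, Am, B, C, D. Of the given chords, E–G–B = Em, C–E–G = C, A–C–E = Am, G–B–D = G and B–D#–F# = B are diatonic. E–G#–B is not: scale degree 1 in E minor carries Em (i). In E major the chord on that degree is E, so here it functions as I, borrowed from the parallel major.

I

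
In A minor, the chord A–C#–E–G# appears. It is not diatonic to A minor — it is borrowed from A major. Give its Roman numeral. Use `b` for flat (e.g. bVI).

A is scale degree 1 in A minor. A–C#–E–G# is a major-seventh chord — the form found in A major, not the diatonic i (Am). Borrowed into A minor it is written Imaj7.

Imaj7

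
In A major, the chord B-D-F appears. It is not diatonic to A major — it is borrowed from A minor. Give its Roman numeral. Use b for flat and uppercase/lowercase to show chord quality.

B is scale degree 2 in A major. Diatonically A major has Bm (ii) on that degree; B–D–F is instead the diminished chord native to A minor, so it takes the label ii°.

ii°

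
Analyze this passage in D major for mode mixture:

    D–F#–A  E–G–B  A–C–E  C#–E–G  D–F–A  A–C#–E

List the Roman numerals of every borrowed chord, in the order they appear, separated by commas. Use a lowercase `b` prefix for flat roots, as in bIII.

v, i

In D major the diatonic chords are D, Em, F#m, G, A, Bm, C#dim. D–F#–A = D, E–G–B = Em, C#–E–G = C#dim and A–C#–E = A are all diatonic. A–C–E doesn't fit — on degree 5 D major would have A (V). Am is the degree-5 chord of D minor, so it is the borrowed v. But D–F–A is foreign: the diatonic I on degree 1 is D, whereas Dm comes from D minor. It is labeled i.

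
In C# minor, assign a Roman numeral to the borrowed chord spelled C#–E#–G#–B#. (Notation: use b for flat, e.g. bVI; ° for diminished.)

Imaj7

The root C# is the diatonic 1st degree of C# minor; the borrowing shows in the chord quality. C#–E#–G#–B# is a major-seventh chord — the form found in C# major, not the diatonic i (C#m). Borrowed into C# minor it is written Imaj7.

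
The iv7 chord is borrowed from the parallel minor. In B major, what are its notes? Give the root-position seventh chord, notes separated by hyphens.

The root, E, is scale degree 4 — the same note in B major and B minor; only the chord quality changes. Stacking thirds in B minor on E gives E–G–B–D.

E-G-B-D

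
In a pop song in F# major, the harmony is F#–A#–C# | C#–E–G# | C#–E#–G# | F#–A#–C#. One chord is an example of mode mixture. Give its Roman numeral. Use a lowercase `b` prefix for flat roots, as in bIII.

v

F# major has the diatonic set F#, G#m, A#m, B, C#, D#m, E#dim. F#–A#–C# = F# and C#–E#–G# = C# are both diatonic. C#–E–G# doesn't fit — on degree 5 F# major would have C# (V). C#m is the degree-5 chord of F# minor, so it is the borrowed v.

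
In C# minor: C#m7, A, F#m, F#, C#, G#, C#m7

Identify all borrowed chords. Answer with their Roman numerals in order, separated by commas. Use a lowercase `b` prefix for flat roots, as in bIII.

IV, I

In C# minor (with V from harmonic minor) the diatonic chords are C#m, D#dim, E, F#m, G#, A, B. Of the given chords, C#m7, A, F#m and G# are diatonic. But F# (F#–A#–C#) is foreign: the diatonic iv on degree 4 is F#m, whereas F# comes from C# major. It is labeled IV. C# (C#–E#–G#) doesn't fit — on degree 1 C# minor would have C#m (i). C# is the degree-1 chord of C# major, so it is the borrowed I.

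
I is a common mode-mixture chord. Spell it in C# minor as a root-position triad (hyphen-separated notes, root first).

The root, C#, is scale degree 1 — the same note in C# minor and C# major; only the chord quality changes. Building the major chord from the parallel major on C#: C#–E#–G#.

C#-E#-G#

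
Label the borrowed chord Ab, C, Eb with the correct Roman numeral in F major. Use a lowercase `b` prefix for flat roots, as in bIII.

In F major scale degree 3 is A; Ab is its lowered form, from F minor. Diatonically F major has Am (iii) on that degree; Ab–C–Eb is instead the major chord native to F minor, so it takes the label bIII.

bIII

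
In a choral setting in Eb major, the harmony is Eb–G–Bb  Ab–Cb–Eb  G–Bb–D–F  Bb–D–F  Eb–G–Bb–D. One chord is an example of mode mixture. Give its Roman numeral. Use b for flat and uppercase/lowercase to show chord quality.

iv

The diatonic triads in Eb major are Eb, Fm, Gm, Ab, Bb, Cm, Ddim. Eb–G–Bb = Eb, G–Bb–D–F = Gm7, Bb–D–F = Bb and Eb–G–Bb–D = Ebmaj7 all belong to that set. Ab–Cb–Eb is not: scale degree 4 in Eb major carries Ab (IV). In Eb minor the chord on that degree is Abm, so here it functions as iv, borrowed from the parallel minor.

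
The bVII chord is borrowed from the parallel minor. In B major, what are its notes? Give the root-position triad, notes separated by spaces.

Scale degree 7 in B major is A#. bVII uses the lowered form, A, taken from B minor. Building the major chord from the parallel minor on A: A–C#–E.

A C# E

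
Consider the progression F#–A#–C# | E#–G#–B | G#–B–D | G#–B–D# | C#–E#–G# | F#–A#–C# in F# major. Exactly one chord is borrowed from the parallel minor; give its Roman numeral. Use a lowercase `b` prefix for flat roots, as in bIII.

In F# major the diatonic chords are F#, G#m, A#m, B, C#, D#m, E#dim. Of the given chords, F#–A#–C# = F#, E#–G#–B = E#dim, G#–B–D# = G#m and C#–E#–G# = C# are diatonic. But G#–B–D is foreign: the diatonic ii on degree 2 is G#m, whereas G#dim comes from F# minor. It is labeled ii°.

ii°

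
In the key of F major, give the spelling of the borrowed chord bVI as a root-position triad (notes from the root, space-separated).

Db F Ab

bVI is built on the lowered scale degree 6. In F major degree 6 is D; lowered it becomes Db. In F minor the chord on Db is Db–F–Ab.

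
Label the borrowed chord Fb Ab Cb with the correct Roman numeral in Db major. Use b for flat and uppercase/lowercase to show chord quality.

Fb is the lowered form of scale degree 3 in Db major (the diatonic degree 3 is F). The diatonic chord on degree 3 would be Fm (iii), but Fb–Ab–Cb is the major chord from Db minor. As a borrowed chord it is labeled bIII.

bIII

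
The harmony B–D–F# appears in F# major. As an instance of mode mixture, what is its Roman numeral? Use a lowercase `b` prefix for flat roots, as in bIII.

iv

B is scale degree 4 in F# major. B–D–F# is a minor chord — the form found in F# minor, not the diatonic IV (B). Borrowed into F# major it is written iv.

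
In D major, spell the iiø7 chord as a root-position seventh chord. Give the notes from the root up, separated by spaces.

iiø7 is built on scale degree 2, which is E in both D major and its parallel. Building the half-diminished-seventh chord from the parallel minor on E: E–G–Bb–D.

E G Bb D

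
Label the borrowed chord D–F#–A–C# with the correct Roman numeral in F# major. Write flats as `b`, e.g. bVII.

bVImaj7

In F# major scale degree 6 is D#; D is its lowered form, from F# minor. Diatonically F# major has D#m (vi) on that degree; D–F#–A–C# is instead the major-seventh chord native to F# minor, so it takes the label bVImaj7.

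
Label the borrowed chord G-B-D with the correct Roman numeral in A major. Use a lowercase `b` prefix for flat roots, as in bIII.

In A major scale degree 7 is G#; G is its lowered form, from A minor. Diatonically A major has G#dim (vii°) on that degree; G–B–D is instead the major chord native to A minor, so it takes the label bVII.

bVII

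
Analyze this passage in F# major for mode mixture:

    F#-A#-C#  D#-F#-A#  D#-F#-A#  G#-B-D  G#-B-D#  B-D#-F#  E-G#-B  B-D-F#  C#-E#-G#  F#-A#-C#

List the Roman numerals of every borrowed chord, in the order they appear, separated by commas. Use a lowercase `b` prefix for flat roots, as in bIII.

ii°, bVII, iv

The diatonic triads in F# major are F#, G#m, A#m, B, C#, D#m, E#dim. F#–A#–C# = F#, D#–F#–A# = D#m, G#–B–D# = G#m, B–D#–F# = B and C#–E#–G# = C# all belong to that set. G#–B–D doesn't fit — on degree 2 F# major would have G#m (ii). G#dim is the degree-2 chord of F# minor, so it is the borrowed ii°. E–G#–B is not: scale degree 7 in F# major carries E#dim (vii°). In F# minor the chord on that degree is E, so here it functions as bVII, borrowed from the parallel minor. B–D–F# is not: scale degree 4 in F# major carries B (IV). In F# minor the chord on that degree is Bm, so here it functions as iv, borrowed from the parallel minor.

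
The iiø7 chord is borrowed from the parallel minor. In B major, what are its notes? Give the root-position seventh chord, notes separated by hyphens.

The root, C#, is scale degree 2 — the same note in B major and B minor; only the chord quality changes. Stacking thirds in B minor on C# gives C#–E–G–B.

C#-E-G-B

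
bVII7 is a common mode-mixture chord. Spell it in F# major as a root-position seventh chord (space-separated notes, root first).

The root of bVII7 is the lowered 7th degree: E# becomes E. Stacking thirds in F# minor on E gives E–G#–B–D.

E G# B D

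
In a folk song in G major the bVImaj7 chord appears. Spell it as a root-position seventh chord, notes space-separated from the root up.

The root of bVImaj7 is the lowered 6th degree: E becomes Eb. Building the major-seventh chord from the parallel minor on Eb: Eb–G–Bb–D.

Eb G Bb D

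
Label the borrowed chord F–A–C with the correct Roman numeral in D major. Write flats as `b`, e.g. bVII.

bIII

In D major scale degree 3 is F#; F is its lowered form, from D minor. Diatonically D major has F#m (iii) on that degree; F–A–C is instead the major chord native to D minor, so it takes the label bIII.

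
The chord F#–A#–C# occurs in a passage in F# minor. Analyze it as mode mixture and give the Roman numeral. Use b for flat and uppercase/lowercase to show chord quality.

F# is scale degree 1 in F# minor. F#–A#–C# is a major chord — the form found in F# major, not the diatonic i (F#m). Borrowed into F# minor it is written I.

I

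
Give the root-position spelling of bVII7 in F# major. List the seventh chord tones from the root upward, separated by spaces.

E G# B D

bVII7 is built on the lowered scale degree 7. In F# major degree 7 is E#; lowered it becomes E. Building the dominant-seventh chord from the parallel minor on E: E–G#–B–D.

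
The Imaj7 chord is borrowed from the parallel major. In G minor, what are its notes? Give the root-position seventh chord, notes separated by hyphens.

G-B-D-F#

Imaj7 is built on scale degree 1, which is G in both G minor and its parallel. Building the major-seventh chord from the parallel major on G: G–B–D–F#.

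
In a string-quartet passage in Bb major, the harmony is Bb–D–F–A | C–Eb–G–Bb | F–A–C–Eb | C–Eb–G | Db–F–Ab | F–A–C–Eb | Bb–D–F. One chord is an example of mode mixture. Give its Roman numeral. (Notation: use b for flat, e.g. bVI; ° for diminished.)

bIII

In Bb major the diatonic chords are Bb, Cm, Dm, Eb, F, Gm, Adim. Bb–D–F–A = Bbmaj7, C–Eb–G–Bb = Cm7, F–A–C–Eb = F7, C–Eb–G = Cm and Bb–D–F = Bb all belong to that set. But Db–F–Ab is foreign: the diatonic iii on degree 3 is Dm, whereas Db comes from Bb minor. It is labeled bIII.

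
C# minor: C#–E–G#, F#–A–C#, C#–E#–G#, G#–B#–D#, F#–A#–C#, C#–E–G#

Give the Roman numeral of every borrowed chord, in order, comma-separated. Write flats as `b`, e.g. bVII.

The diatonic triads in C# minor (with V from harmonic minor) are C#m, D#dim, E, F#m, G#, A, B. C#–E–G# = C#m, F#–A–C# = F#m and G#–B#–D# = G# all belong to that set. But C#–E#–G# is foreign: the diatonic i on degree 1 is C#m, whereas C# comes from C# major. It is labeled I. F#–A#–C# doesn't fit — on degree 4 C# minor would have F#m (iv). F# is the degree-4 chord of C# major, so it is the borrowed IV.

I, IV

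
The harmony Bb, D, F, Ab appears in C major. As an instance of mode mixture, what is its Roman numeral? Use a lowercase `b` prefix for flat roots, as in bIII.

bVII7

The root Bb is the lowered 7th scale degree — diatonically C major has B there. The diatonic chord on degree 7 would be Bdim (vii°), but Bb–D–F–Ab is the dominant-seventh chord from C minor. As a borrowed chord it is labeled bVII7.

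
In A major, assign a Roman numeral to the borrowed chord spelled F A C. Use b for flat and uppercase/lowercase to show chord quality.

The root F is the lowered 6th scale degree — diatonically A major has F# there. F–A–C is a major chord — the form found in A minor, not the diatonic vi (F#m). Borrowed into A major it is written bVI.

bVI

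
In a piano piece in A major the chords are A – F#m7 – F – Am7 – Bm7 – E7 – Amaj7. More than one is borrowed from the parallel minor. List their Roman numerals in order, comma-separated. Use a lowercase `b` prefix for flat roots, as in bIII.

The diatonic triads in A major are A, Bm, C#m, D, E, F#m, G#dim. Of the given chords, A, F#m7, Bm7, E7 and Amaj7 are diatonic. But F (F–A–C) is foreign: the diatonic vi on degree 6 is F#m, whereas F comes from A minor. It is labeled bVI. Am7 (A–C–E–G) doesn't fit — on degree 1 A major would have A (I). Am7 is the degree-1 chord of A minor, so it is the borrowed i7.

bVI, i7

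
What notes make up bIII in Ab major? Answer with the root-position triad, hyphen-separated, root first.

The root of bIII is the lowered 3rd degree: C becomes Cb. Building the major chord from the parallel minor on Cb: Cb–Eb–Gb.

Cb-Eb-Gb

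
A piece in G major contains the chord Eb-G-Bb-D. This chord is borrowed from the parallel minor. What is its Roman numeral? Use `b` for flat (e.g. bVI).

In G major scale degree 6 is E; Eb is its lowered form, from G minor. Eb–G–Bb–D is a major-seventh chord — the form found in G minor, not the diatonic vi (Em). Borrowed into G major it is written bVImaj7.

bVImaj7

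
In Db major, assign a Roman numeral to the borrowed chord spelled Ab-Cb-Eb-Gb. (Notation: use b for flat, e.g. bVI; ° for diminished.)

v7

Ab is scale degree 5 in Db major. The diatonic chord on degree 5 would be Ab (V), but Ab–Cb–Eb–Gb is the minor-seventh chord from Db minor. As a borrowed chord it is labeled v7.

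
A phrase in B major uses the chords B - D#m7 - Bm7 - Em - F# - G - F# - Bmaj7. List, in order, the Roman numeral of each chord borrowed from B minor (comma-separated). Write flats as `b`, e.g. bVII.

In B major the diatonic chords are B, C#m, D#m, E, F#, G#m, A#dim. Of the given chords, B, D#m7, F# and Bmaj7 are diatonic. Bm7 (B–D–F#–A) doesn't fit — on degree 1 B major would have B (I). Bm7 is the degree-1 chord of B minor, so it is the borrowed i7. But Em (E–G–B) is foreign: the diatonic IV on degree 4 is E, whereas Em comes from B minor. It is labeled iv. G (G–B–D) doesn't fit — on degree 6 B major would have G#m (vi). G is the degree-6 chord of B minor, so it is the borrowed bVI.

i7, iv, bVI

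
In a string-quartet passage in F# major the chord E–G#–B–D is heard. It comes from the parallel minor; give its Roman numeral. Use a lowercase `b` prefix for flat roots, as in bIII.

The root E is the lowered 7th scale degree — diatonically F# major has E# there. The diatonic chord on degree 7 would be E#dim (vii°), but E–G#–B–D is the dominant-seventh chord from F# minor. As a borrowed chord it is labeled bVII7.

bVII7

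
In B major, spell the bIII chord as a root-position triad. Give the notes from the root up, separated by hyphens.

D-F#-A

bIII is built on the lowered scale degree 3. In B major degree 3 is D#; lowered it becomes D. Stacking thirds in B minor on D gives D–F#–A.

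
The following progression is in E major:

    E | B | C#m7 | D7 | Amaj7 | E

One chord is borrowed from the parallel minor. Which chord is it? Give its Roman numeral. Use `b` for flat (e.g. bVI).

bVII7

The diatonic triads in E major are E, F#m, G#m, A, B, C#m, D#dim. E, B, C#m7 and Amaj7 all belong to that set. But D7 (D–F#–A–C) is foreign: the diatonic vii° on degree 7 is D#dim, whereas D7 comes from E minor. It is labeled bVII7.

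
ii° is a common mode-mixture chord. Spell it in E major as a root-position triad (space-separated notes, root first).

F# A C

ii° is built on scale degree 2, which is F# in both E major and its parallel. Stacking thirds in E minor on F# gives F#–A–C.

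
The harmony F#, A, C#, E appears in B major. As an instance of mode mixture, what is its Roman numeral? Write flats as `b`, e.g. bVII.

F# is scale degree 5 in B major. The diatonic chord on degree 5 would be F# (V), but F#–A–C#–E is the minor-seventh chord from B minor. As a borrowed chord it is labeled v7.

v7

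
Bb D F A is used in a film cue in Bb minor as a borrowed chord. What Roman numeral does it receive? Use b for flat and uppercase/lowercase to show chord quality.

Imaj7

The root Bb is the diatonic 1st degree of Bb minor; the borrowing shows in the chord quality. The diatonic chord on degree 1 would be Bbm (i), but Bb–D–F–A is the major-seventh chord from Bb major. As a borrowed chord it is labeled Imaj7.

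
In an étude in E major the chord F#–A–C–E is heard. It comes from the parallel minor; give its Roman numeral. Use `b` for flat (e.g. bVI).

iiø7

F# is scale degree 2 in E major. Diatonically E major has F#m (ii) on that degree; F#–A–C–E is instead the half-diminished-seventh chord native to E minor, so it takes the label iiø7.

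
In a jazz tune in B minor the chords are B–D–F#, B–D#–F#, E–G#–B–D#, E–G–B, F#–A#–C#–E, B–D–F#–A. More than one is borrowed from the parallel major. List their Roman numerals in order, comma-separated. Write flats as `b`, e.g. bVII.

The diatonic triads in B minor (with V from harmonic minor) are Bm, C#dim, D, Em, F#, G, A. B–D–F# = Bm, E–G–B = Em, F#–A#–C#–E = F#7 and B–D–F#–A = Bm7 are all diatonic. B–D#–F# is not: scale degree 1 in B minor carries Bm (i). In B major the chord on that degree is B, so here it functions as I, borrowed from the parallel major. But E–G#–B–D# is foreign: the diatonic iv on degree 4 is Em, whereas Emaj7 comes from B major. It is labeled IVmaj7.

I, IVmaj7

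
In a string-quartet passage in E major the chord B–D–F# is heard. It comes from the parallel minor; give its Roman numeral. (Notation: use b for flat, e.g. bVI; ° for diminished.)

The root B is the diatonic 5th degree of E major; the borrowing shows in the chord quality. Diatonically E major has B (V) on that degree; B–D–F# is instead the minor chord native to E minor, so it takes the label v.

v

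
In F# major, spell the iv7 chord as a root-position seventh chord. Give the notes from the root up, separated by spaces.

B D F# A

iv7 is built on scale degree 4, which is B in both F# major and its parallel. In F# minor the chord on B is B–D–F#–A.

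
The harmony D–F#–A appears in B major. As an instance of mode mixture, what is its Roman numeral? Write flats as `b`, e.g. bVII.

In B major scale degree 3 is D#; D is its lowered form, from B minor. The diatonic chord on degree 3 would be D#m (iii), but D–F#–A is the major chord from B minor. As a borrowed chord it is labeled bIII.

bIII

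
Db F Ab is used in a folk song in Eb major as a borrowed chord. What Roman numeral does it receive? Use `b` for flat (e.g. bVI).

bVII

In Eb major scale degree 7 is D; Db is its lowered form, from Eb minor. Diatonically Eb major has Ddim (vii°) on that degree; Db–F–Ab is instead the major chord native to Eb minor, so it takes the label bVII.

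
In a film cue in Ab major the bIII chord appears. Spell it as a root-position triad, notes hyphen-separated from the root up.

The root of bIII is the lowered 3rd degree: C becomes Cb. Building the major chord from the parallel minor on Cb: Cb–Eb–Gb.

Cb-Eb-Gb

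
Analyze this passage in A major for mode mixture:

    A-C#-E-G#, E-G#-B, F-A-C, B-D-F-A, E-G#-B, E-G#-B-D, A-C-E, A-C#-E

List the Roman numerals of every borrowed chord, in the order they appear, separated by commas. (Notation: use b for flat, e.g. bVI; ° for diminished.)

In A major the diatonic chords are A, Bm, C#m, D, E, F#m, G#dim. A–C#–E–G# = Amaj7, E–G#–B = E, E–G#–B–D = E7 and A–C#–E = A all belong to that set. But F–A–C is foreign: the diatonic vi on degree 6 is F#m, whereas F comes from A minor. It is labeled bVI. But B–D–F–A is foreign: the diatonic ii on degree 2 is Bm, whereas Bm7b5 comes from A minor. It is labeled iiø7. A–C–E is not: scale degree 1 in A major carries A (I). In A minor the chord on that degree is Am, so here it functions as i, borrowed from the parallel minor.

bVI, iiø7, i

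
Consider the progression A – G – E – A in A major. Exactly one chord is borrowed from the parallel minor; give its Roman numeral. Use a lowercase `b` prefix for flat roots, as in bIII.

In A major the diatonic chords are A, Bm, C#m, D, E, F#m, G#dim. A and E both belong to that set. G (G–B–D) is not: scale degree 7 in A major carries G#dim (vii°). In A minor the chord on that degree is G, so here it functions as bVII, borrowed from the parallel minor.

bVII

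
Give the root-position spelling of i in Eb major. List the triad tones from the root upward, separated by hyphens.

Eb-Gb-Bb

The root, Eb, is scale degree 1 — the same note in Eb major and Eb minor; only the chord quality changes. In Eb minor the chord on Eb is Eb–Gb–Bb.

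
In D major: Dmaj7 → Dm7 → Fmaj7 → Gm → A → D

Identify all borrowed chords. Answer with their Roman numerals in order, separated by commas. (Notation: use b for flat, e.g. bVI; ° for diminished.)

i7, bIIImaj7, iv

In D major the diatonic chords are D, Em, F#m, G, A, Bm, C#dim. Dmaj7, A and D are all diatonic. But Dm7 (D–F–A–C) is foreign: the diatonic I on degree 1 is D, whereas Dm7 comes from D minor. It is labeled i7. Fmaj7 (F–A–C–E) doesn't fit — on degree 3 D major would have F#m (iii). Fmaj7 is the degree-3 chord of D minor, so it is the borrowed bIIImaj7. Gm (G–Bb–D) is not: scale degree 4 in D major carries G (IV). In D minor the chord on that degree is Gm, so here it functions as iv, borrowed from the parallel minor.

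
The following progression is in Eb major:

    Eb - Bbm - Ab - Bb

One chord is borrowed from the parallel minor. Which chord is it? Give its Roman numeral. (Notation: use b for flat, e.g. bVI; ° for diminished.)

Eb major has the diatonic set Eb, Fm, Gm, Ab, Bb, Cm, Ddim. Eb, Ab and Bb are all diatonic. Bbm (Bb–Db–F) doesn't fit — on degree 5 Eb major would have Bb (V). Bbm is the degree-5 chord of Eb minor, so it is the borrowed v.

v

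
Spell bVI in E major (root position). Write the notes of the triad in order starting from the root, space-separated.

C E G

The root of bVI is the lowered 6th degree: C# becomes C. Building the major chord from the parallel minor on C: C–E–G.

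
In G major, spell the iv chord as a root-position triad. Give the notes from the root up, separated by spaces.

The root, C, is scale degree 4 — the same note in G major and G minor; only the chord quality changes. Stacking thirds in G minor on C gives C–Eb–G.

C Eb G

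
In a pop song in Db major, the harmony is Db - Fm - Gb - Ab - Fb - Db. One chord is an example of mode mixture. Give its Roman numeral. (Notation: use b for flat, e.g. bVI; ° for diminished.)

bIII

The diatonic triads in Db major are Db, Ebm, Fm, Gb, Ab, Bbm, Cdim. Db, Fm, Gb and Ab are all diatonic. Fb (Fb–Ab–Cb) doesn't fit — on degree 3 Db major would have Fm (iii). Fb is the degree-3 chord of Db minor, so it is the borrowed bIII.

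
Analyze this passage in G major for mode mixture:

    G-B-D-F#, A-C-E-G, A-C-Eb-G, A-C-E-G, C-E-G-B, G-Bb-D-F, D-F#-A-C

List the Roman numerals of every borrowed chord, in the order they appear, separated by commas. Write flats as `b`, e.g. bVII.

In G major the diatonic chords are G, Am, Bm, C, D, Em, F#dim. G–B–D–F# = Gmaj7, A–C–E–G = Am7, C–E–G–B = Cmaj7 and D–F#–A–C = D7 all belong to that set. A–C–Eb–G doesn't fit — on degree 2 G major would have Am (ii). Am7b5 is the degree-2 chord of G minor, so it is the borrowed iiø7. G–Bb–D–F doesn't fit — on degree 1 G major would have G (I). Gm7 is the degree-1 chord of G minor, so it is the borrowed i7.

iiø7, i7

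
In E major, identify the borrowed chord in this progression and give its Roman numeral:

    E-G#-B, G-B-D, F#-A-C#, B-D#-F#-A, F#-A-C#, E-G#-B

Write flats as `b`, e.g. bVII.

bIII

In E major the diatonic chords are E, F#m, G#m, A, B, C#m, D#dim. Of the given chords, E–G#–B = E, F#–A–C# = F#m and B–D#–F#–A = B7 are diatonic. G–B–D is not: scale degree 3 in E major carries G#m (iii). In E minor the chord on that degree is G, so here it functions as bIII, borrowed from the parallel minor.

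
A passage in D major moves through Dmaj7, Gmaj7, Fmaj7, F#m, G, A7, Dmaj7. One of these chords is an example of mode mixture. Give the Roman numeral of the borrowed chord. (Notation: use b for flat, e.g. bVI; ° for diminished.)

D major has the diatonic set D, Em, F#m, G, A, Bm, C#dim. Of the given chords, Dmaj7, Gmaj7, F#m, G and A7 are diatonic. But Fmaj7 (F–A–C–E) is foreign: the diatonic iii on degree 3 is F#m, whereas Fmaj7 comes from D minor. It is labeled bIIImaj7.

bIIImaj7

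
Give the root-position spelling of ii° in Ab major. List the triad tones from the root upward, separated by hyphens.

ii° is built on scale degree 2, which is Bb in both Ab major and its parallel. In Ab minor the chord on Bb is Bb–Db–Fb.

Bb-Db-Fb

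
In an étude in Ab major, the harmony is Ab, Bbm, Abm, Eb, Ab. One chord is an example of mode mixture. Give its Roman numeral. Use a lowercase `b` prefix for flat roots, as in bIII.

i

Ab major has the diatonic set Ab, Bbm, Cm, Db, Eb, Fm, Gdim. Of the given chords, Ab, Bbm and Eb are diatonic. But Abm (Ab–Cb–Eb) is foreign: the diatonic I on degree 1 is Ab, whereas Abm comes from Ab minor. It is labeled i.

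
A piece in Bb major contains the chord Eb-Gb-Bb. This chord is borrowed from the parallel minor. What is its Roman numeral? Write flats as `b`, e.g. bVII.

iv

The root Eb is the diatonic 4th degree of Bb major; the borrowing shows in the chord quality. The diatonic chord on degree 4 would be Eb (IV), but Eb–Gb–Bb is the minor chord from Bb minor. As a borrowed chord it is labeled iv.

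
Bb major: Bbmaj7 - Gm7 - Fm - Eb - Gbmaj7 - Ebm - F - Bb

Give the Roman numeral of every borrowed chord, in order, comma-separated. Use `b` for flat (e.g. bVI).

v, bVImaj7, iv

In Bb major the diatonic chords are Bb, Cm, Dm, Eb, F, Gm, Adim. Of the given chords, Bbmaj7, Gm7, Eb, F and Bb are diatonic. Fm (F–Ab–C) is not: scale degree 5 in Bb major carries F (V). In Bb minor the chord on that degree is Fm, so here it functions as v, borrowed from the parallel minor. Gbmaj7 (Gb–Bb–Db–F) doesn't fit — on degree 6 Bb major would have Gm (vi). Gbmaj7 is the degree-6 chord of Bb minor, so it is the borrowed bVImaj7. Ebm (Eb–Gb–Bb) doesn't fit — on degree 4 Bb major would have Eb (IV). Ebm is the degree-4 chord of Bb minor, so it is the borrowed iv.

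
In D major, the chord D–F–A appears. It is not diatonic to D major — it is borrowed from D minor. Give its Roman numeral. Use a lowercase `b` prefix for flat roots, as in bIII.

The root D is the diatonic 1st degree of D major; the borrowing shows in the chord quality. The diatonic chord on degree 1 would be D (I), but D–F–A is the minor chord from D minor. As a borrowed chord it is labeled i.

i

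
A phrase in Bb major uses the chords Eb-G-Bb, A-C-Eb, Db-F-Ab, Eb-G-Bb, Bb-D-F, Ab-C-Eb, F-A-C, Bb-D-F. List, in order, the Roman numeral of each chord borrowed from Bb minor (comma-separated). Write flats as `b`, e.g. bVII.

bIII, bVII

Bb major has the diatonic set Bb, Cm, Dm, Eb, F, Gm, Adim. Eb–G–Bb = Eb, A–C–Eb = Adim, Bb–D–F = Bb and F–A–C = F all belong to that set. Db–F–Ab is not: scale degree 3 in Bb major carries Dm (iii). In Bb minor the chord on that degree is Db, so here it functions as bIII, borrowed from the parallel minor. Ab–C–Eb doesn't fit — on degree 7 Bb major would have Adim (vii°). Ab is the degree-7 chord of Bb minor, so it is the borrowed bVII.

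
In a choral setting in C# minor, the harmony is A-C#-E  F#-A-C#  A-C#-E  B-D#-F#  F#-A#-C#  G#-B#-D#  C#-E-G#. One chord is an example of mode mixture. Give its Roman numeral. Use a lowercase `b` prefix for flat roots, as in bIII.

IV

In C# minor (with V from harmonic minor) the diatonic chords are C#m, D#dim, E, F#m, G#, A, B. Of the given chords, A–C#–E = A, F#–A–C# = F#m, B–D#–F# = B, G#–B#–D# = G# and C#–E–G# = C#m are diatonic. F#–A#–C# doesn't fit — on degree 4 C# minor would have F#m (iv). F# is the degree-4 chord of C# major, so it is the borrowed IV.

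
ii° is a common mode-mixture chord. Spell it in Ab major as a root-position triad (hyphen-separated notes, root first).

The root, Bb, is scale degree 2 — the same note in Ab major and Ab minor; only the chord quality changes. In Ab minor the chord on Bb is Bb–Db–Fb.

Bb-Db-Fb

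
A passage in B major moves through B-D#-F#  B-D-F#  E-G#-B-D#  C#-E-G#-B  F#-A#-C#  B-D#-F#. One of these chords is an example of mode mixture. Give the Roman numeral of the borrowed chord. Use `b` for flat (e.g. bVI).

B major has the diatonic set B, C#m, D#m, E, F#, G#m, A#dim. B–D#–F# = B, E–G#–B–D# = Emaj7, C#–E–G#–B = C#m7 and F#–A#–C# = F# all belong to that set. But B–D–F# is foreign: the diatonic I on degree 1 is B, whereas Bm comes from B minor. It is labeled i.

i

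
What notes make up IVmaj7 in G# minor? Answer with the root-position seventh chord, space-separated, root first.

C# E# G# B#

The root, C#, is scale degree 4 — the same note in G# minor and G# major; only the chord quality changes. In G# major the chord on C# is C#–E#–G#–B#.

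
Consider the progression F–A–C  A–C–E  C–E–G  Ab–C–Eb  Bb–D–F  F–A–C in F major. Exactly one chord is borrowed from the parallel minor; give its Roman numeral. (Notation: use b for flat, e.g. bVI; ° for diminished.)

The diatonic triads in F major are F, Gm, Am, Bb, C, Dm, Edim. F–A–C = F, A–C–E = Am, C–E–G = C and Bb–D–F = Bb all belong to that set. Ab–C–Eb doesn't fit — on degree 3 F major would have Am (iii). Ab is the degree-3 chord of F minor, so it is the borrowed bIII.

bIII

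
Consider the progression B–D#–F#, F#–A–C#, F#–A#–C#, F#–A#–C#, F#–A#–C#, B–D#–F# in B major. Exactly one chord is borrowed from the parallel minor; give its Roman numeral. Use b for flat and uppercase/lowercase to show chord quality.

B major has the diatonic set B, C#m, D#m, E, F#, G#m, A#dim. Of the given chords, B–D#–F# = B and F#–A#–C# = F# are diatonic. But F#–A–C# is foreign: the diatonic V on degree 5 is F#, whereas F#m comes from B minor. It is labeled v.

v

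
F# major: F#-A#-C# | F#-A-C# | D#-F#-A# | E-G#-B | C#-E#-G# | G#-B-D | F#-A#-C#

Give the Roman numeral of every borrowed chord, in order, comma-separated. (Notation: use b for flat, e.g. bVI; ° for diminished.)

The diatonic triads in F# major are F#, G#m, A#m, B, C#, D#m, E#dim. Of the given chords, F#–A#–C# = F#, D#–F#–A# = D#m and C#–E#–G# = C# are diatonic. F#–A–C# is not: scale degree 1 in F# major carries F# (I). In F# minor the chord on that degree is F#m, so here it functions as i, borrowed from the parallel minor. E–G#–B doesn't fit — on degree 7 F# major would have E#dim (vii°). E is the degree-7 chord of F# minor, so it is the borrowed bVII. But G#–B–D is foreign: the diatonic ii on degree 2 is G#m, whereas G#dim comes from F# minor. It is labeled ii°.

i, bVII, ii°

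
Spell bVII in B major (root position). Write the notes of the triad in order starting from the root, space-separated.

bVII is built on the lowered scale degree 7. In B major degree 7 is A#; lowered it becomes A. Stacking thirds in B minor on A gives A–C#–E.

A C# E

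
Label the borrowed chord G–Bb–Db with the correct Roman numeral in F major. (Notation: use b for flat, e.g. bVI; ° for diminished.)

G is scale degree 2 in F major. The diatonic chord on degree 2 would be Gm (ii), but G–Bb–Db is the diminished chord from F minor. As a borrowed chord it is labeled ii°.

ii°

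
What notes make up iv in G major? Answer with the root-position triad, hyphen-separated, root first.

The root, C, is scale degree 4 — the same note in G major and G minor; only the chord quality changes. Stacking thirds in G minor on C gives C–Eb–G.

C-Eb-G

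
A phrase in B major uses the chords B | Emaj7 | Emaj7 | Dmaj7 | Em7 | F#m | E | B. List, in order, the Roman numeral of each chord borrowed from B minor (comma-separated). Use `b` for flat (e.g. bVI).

bIIImaj7, iv7, v

The diatonic triads in B major are B, C#m, D#m, E, F#, G#m, A#dim. Of the given chords, B, Emaj7 and E are diatonic. Dmaj7 (D–F#–A–C#) doesn't fit — on degree 3 B major would have D#m (iii). Dmaj7 is the degree-3 chord of B minor, so it is the borrowed bIIImaj7. But Em7 (E–G–B–D) is foreign: the diatonic IV on degree 4 is E, whereas Em7 comes from B minor. It is labeled iv7. But F#m (F#–A–C#) is foreign: the diatonic V on degree 5 is F#, whereas F#m comes from B minor. It is labeled v.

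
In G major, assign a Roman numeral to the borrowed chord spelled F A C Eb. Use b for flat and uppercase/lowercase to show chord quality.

bVII7

F is the lowered form of scale degree 7 in G major (the diatonic degree 7 is F#). Diatonically G major has F#dim (vii°) on that degree; F–A–C–Eb is instead the dominant-seventh chord native to G minor, so it takes the label bVII7.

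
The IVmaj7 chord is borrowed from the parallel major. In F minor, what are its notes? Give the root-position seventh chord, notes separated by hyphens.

The root, Bb, is scale degree 4 — the same note in F minor and F major; only the chord quality changes. Building the major-seventh chord from the parallel major on Bb: Bb–D–F–A.

Bb-D-F-A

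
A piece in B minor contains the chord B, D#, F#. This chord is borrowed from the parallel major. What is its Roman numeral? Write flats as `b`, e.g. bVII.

B is scale degree 1 in B minor. The diatonic chord on degree 1 would be Bm (i), but B–D#–F# is the major chord from B major. As a borrowed chord it is labeled I.

I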